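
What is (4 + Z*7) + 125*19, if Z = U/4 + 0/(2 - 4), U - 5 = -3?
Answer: 4765/2 ≈ 2382.5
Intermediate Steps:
U = 2 (U = 5 - 3 = 2)
Z = 1/2 (Z = 2/4 + 0/(2 - 4) = 2*(1/4) + 0/(-2) = 1/2 + 0*(-1/2) = 1/2 + 0 = 1/2 ≈ 0.50000)
(4 + Z*7) + 125*19 = (4 + (1/2)*7) + 125*19 = (4 + 7/2) + 2375 = 15/2 + 2375 = 4765/2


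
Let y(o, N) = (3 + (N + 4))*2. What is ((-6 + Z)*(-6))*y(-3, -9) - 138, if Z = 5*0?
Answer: -282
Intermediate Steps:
Z = 0
y(o, N) = 14 + 2*N (y(o, N) = (3 + (4 + N))*2 = (7 + N)*2 = 14 + 2*N)
((-6 + Z)*(-6))*y(-3, -9) - 138 = ((-6 + 0)*(-6))*(14 + 2*(-9)) - 138 = (-6*(-6))*(14 - 18) - 138 = 36*(-4) - 138 = -144 - 138 = -282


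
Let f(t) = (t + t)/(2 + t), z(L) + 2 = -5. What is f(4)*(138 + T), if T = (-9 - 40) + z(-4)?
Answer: 328/3 ≈ 109.33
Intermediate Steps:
z(L) = -7 (z(L) = -2 - 5 = -7)
f(t) = 2*t/(2 + t) (f(t) = (2*t)/(2 + t) = 2*t/(2 + t))
T = -56 (T = (-9 - 40) - 7 = -49 - 7 = -56)
f(4)*(138 + T) = (2*4/(2 + 4))*(138 - 56) = (2*4/6)*82 = (2*4*(⅙))*82 = (4/3)*82 = 328/3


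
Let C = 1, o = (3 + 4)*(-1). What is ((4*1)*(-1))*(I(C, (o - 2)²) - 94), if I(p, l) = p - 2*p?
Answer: 380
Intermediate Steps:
o = -7 (o = 7*(-1) = -7)
I(p, l) = -p
((4*1)*(-1))*(I(C, (o - 2)²) - 94) = ((4*1)*(-1))*(-1*1 - 94) = (4*(-1))*(-1 - 94) = -4*(-95) = 380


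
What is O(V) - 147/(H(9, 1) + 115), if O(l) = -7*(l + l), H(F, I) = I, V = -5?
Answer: 7973/116 ≈ 68.733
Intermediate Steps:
O(l) = -14*l
O(V) - 147/(H(9, 1) + 115) = -14*(-5) - 147/(1 + 115) = 70 - 147/116 = 7973/116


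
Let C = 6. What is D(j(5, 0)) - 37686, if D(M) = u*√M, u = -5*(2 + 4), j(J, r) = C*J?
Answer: -37686 - 30*√30 ≈ -37850.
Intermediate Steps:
j(J, r) = 6*J
u = -30 (u = -5*6 = -30)
D(M) = -30*√M
D(j(5, 0)) - 37686 = -30*√30 - 37686 = -37686 - 30*√30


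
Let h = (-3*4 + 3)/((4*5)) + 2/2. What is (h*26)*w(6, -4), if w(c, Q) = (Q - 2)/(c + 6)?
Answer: -143/20 ≈ -7.1500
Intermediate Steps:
w(c, Q) = (-2 + Q)/(6 + c)
h = 11/20 (h = (-12 + 3)/20 + 2*(½) = -9*1/20 + 1 = -9/20 + 1 = 11/20 ≈ 0.55000)
(h*26)*w(6, -4) = ((11/20)*26)*((-2 - 4)/(6 + 6)) = 143*(-6/12)/10 = 143*((1/12)*(-6))/10 = (143/10)*(-½) = -143/20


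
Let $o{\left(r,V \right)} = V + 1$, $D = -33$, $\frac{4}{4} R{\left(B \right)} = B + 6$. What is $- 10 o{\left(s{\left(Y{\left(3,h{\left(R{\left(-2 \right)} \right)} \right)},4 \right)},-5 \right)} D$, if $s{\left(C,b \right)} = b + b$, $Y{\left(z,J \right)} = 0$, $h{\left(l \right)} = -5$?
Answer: $-1320$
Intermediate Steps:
$R{\left(B \right)} = 6 + B$ ($R{\left(B \right)} = B + 6 = 6 + B$)
$s{\left(C,b \right)} = 2 b$
$o{\left(r,V \right)} = 1 + V$
$- 10 o{\left(s{\left(Y{\left(3,h{\left(R{\left(-2 \right)} \right)} \right)},4 \right)},-5 \right)} D = - 10 \left(1 - 5\right) \left(-33\right) = \left(-10\right) \left(-4\right) \left(-33\right) = 40 \left(-33\right) = -1320$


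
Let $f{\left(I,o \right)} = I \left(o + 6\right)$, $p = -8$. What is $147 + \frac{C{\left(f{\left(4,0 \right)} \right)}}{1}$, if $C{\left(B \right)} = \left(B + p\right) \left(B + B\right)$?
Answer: $915$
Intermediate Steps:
$f{\left(I,o \right)} = I \left(6 + o\right)$
$C{\left(B \right)} = 2 B \left(-8 + B\right)$ ($C{\left(B \right)} = \left(B - 8\right) \left(B + B\right) = \left(-8 + B\right) 2 B = 2 B \left(-8 + B\right)$)
$147 + \frac{C{\left(f{\left(4,0 \right)} \right)}}{1} = 147 + \frac{2 \cdot 4 \left(6 + 0\right) \left(-8 + 4 \left(6 + 0\right)\right)}{1} = 147 + 2 \cdot 4 \cdot 6 \left(-8 + 4 \cdot 6\right) 1 = 147 + 2 \cdot 24 \left(-8 + 24\right) 1 = 147 + 2 \cdot 24 \cdot 16 \cdot 1 = 147 + 768 \cdot 1 = 147 + 768 = 915$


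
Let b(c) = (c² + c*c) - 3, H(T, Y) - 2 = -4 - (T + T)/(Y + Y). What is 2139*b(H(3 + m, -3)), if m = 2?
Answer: -17825/3 ≈ -5941.7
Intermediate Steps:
H(T, Y) = -2 - T/Y (H(T, Y) = 2 + (-4 - (T + T)/(Y + Y)) = 2 + (-4 - 2*T/(2*Y)) = 2 + (-4 - 2*T*1/(2*Y)) = 2 + (-4 - T/Y) = -2 - T/Y)
b(c) = -3 + 2*c² (b(c) = (c² + c²) - 3 = 2*c² - 3 = -3 + 2*c²)
2139*b(H(3 + m, -3)) = 2139*(-3 + 2*(-2 - 1*(3 + 2)/(-3))²) = 2139*(-3 + 2*(-2 - 1*5*(-⅓))²) = 2139*(-3 + 2*(-2 + 5/3)²) = 2139*(-3 + 2*(-⅓)²) = 2139*(-3 + 2*(⅑)) = 2139*(-3 + 2/9) = 2139*(-25/9) = -17825/3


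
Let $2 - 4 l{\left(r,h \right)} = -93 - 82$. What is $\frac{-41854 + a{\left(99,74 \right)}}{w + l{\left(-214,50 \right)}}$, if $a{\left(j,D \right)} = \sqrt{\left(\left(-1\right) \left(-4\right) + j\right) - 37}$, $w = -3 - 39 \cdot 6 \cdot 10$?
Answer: $\frac{167416}{9195} - \frac{4 \sqrt{66}}{9195} \approx 18.204$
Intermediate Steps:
$w = -2343$ ($w = -3 - 2340 = -2343$)
$l{\left(r,h \right)} = \frac{177}{4}$ ($l{\left(r,h \right)} = \frac{1}{2} - \frac{-93 - 82}{4} = \frac{1}{2} - - \frac{175}{4} = \frac{1}{2} + \frac{175}{4} = \frac{177}{4}$)
$a{\left(j,D \right)} = \sqrt{-33 + j}$ ($a{\left(j,D \right)} = \sqrt{\left(4 + j\right) - 37} = \sqrt{-33 + j}$)
$\frac{-41854 + a{\left(99,74 \right)}}{w + l{\left(-214,50 \right)}} = \frac{-41854 + \sqrt{-33 + 99}}{-2343 + \frac{177}{4}} = \frac{-41854 + \sqrt{66}}{- \frac{9195}{4}} = \left(-41854 + \sqrt{66}\right) \left(- \frac{4}{9195}\right) = \frac{167416}{9195} - \frac{4 \sqrt{66}}{9195}$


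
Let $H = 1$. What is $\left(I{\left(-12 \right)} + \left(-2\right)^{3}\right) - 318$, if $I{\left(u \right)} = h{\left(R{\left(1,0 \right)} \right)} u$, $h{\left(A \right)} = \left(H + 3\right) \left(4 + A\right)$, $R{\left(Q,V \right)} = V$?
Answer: $-518$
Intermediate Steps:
$h{\left(A \right)} = 16 + 4 A$ ($h{\left(A \right)} = \left(1 + 3\right) \left(4 + A\right) = 4 \left(4 + A\right) = 16 + 4 A$)
$I{\left(u \right)} = 16 u$ ($I{\left(u \right)} = \left(16 + 4 \cdot 0\right) u = \left(16 + 0\right) u = 16 u$)
$\left(I{\left(-12 \right)} + \left(-2\right)^{3}\right) - 318 = \left(16 \left(-12\right) + \left(-2\right)^{3}\right) - 318 = \left(-192 - 8\right) - 318 = -200 - 318 = -518$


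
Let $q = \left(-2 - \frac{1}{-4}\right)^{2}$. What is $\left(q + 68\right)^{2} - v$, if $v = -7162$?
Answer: $\frac{3126241}{256} \approx 12212.0$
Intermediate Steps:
$q = \frac{49}{16}$ ($q = \left(-2 - - \frac{1}{4}\right)^{2} = \left(-2 + \frac{1}{4}\right)^{2} = \left(- \frac{7}{4}\right)^{2} = \frac{49}{16} \approx 3.0625$)
$\left(q + 68\right)^{2} - v = \left(\frac{49}{16} + 68\right)^{2} - -7162 = \left(\frac{1137}{16}\right)^{2} + 7162 = \frac{1292769}{256} + 7162 = \frac{3126241}{256}$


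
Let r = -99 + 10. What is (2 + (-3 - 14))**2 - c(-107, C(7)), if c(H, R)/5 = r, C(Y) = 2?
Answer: 670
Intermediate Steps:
r = -89
c(H, R) = -445 (c(H, R) = 5*(-89) = -445)
(2 + (-3 - 14))**2 - c(-107, C(7)) = (2 + (-3 - 14))**2 - 1*(-445) = (2 - 17)**2 + 445 = (-15)**2 + 445 = 225 + 445 = 670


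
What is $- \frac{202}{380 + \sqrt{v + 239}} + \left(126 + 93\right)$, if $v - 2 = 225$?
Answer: $\frac{15722393}{71967} + \frac{101 \sqrt{466}}{71967} \approx 218.5$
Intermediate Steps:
$v = 227$ ($v = 2 + 225 = 227$)
$- \frac{202}{380 + \sqrt{v + 239}} + \left(126 + 93\right) = - \frac{202}{380 + \sqrt{227 + 239}} + \left(126 + 93\right) = - \frac{202}{380 + \sqrt{466}} + 219 = 219 - \frac{202}{380 + \sqrt{466}}$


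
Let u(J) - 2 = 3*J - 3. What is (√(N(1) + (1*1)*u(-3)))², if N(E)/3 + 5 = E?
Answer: -22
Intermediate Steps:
N(E) = -15 + 3*E
u(J) = -1 + 3*J (u(J) = 2 + (3*J - 3) = 2 + (-3 + 3*J) = -1 + 3*J)
(√(N(1) + (1*1)*u(-3)))² = (√((-15 + 3*1) + (1*1)*(-1 + 3*(-3))))² = (√((-15 + 3) + 1*(-1 - 9)))² = (√(-12 + 1*(-10)))² = (√(-12 - 10))² = (√(-22))² = (I*√22)² = -22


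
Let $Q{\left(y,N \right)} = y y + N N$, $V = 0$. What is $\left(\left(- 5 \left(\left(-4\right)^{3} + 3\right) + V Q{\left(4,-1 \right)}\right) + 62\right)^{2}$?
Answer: $134689$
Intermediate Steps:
$Q{\left(y,N \right)} = N^{2} + y^{2}$ ($Q{\left(y,N \right)} = y^{2} + N^{2} = N^{2} + y^{2}$)
$\left(\left(- 5 \left(\left(-4\right)^{3} + 3\right) + V Q{\left(4,-1 \right)}\right) + 62\right)^{2} = \left(\left(- 5 \left(\left(-4\right)^{3} + 3\right) + 0 \left(\left(-1\right)^{2} + 4^{2}\right)\right) + 62\right)^{2} = \left(\left(- 5 \left(-64 + 3\right) + 0 \left(1 + 16\right)\right) + 62\right)^{2} = \left(\left(\left(-5\right) \left(-61\right) + 0 \cdot 17\right) + 62\right)^{2} = \left(\left(305 + 0\right) + 62\right)^{2} = \left(305 + 62\right)^{2} = 367^{2} = 134689$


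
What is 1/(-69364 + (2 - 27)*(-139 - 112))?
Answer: -1/63089 ≈ -1.5851e-5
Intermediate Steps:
1/(-69364 + (2 - 27)*(-139 - 112)) = 1/(-69364 - 25*(-251)) = 1/(-69364 + 6275) = 1/(-63089) = -1/63089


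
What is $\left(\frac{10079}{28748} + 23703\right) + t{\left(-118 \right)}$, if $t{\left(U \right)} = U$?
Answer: $\frac{678031659}{28748} \approx 23585.0$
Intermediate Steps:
$\left(\frac{10079}{28748} + 23703\right) + t{\left(-118 \right)} = \left(\frac{10079}{28748} + 23703\right) - 118 = \frac{681423923}{28748} - 118 = \frac{678031659}{28748}$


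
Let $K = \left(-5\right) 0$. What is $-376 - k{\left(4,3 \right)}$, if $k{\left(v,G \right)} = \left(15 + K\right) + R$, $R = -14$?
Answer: $-377$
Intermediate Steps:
$K = 0$
$k{\left(v,G \right)} = 1$ ($k{\left(v,G \right)} = \left(15 + 0\right) - 14 = 15 - 14 = 1$)
$-376 - k{\left(4,3 \right)} = -376 - 1 = -377$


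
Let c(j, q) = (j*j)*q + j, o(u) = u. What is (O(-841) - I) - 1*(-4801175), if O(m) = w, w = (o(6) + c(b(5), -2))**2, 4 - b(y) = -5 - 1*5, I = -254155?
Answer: 5193714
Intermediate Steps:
b(y) = 14 (b(y) = 4 - (-5 - 1*5) = 4 - (-5 - 5) = 4 - 1*(-10) = 4 + 10 = 14)
c(j, q) = j + q*j**2 (c(j, q) = j**2*q + j = q*j**2 + j = j + q*j**2)
w = 138384 (w = (6 + 14*(1 + 14*(-2)))**2 = (6 + 14*(1 - 28))**2 = (6 + 14*(-27))**2 = (6 - 378)**2 = (-372)**2 = 138384)
O(m) = 138384
(O(-841) - I) - 1*(-4801175) = (138384 - 1*(-254155)) - 1*(-4801175) = (138384 + 254155) + 4801175 = 392539 + 4801175 = 5193714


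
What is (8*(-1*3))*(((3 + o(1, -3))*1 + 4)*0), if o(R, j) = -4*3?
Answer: 0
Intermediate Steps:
o(R, j) = -12
(8*(-1*3))*(((3 + o(1, -3))*1 + 4)*0) = (8*(-1*3))*(((3 - 12)*1 + 4)*0) = (8*(-3))*((-9*1 + 4)*0) = -24*(-9 + 4)*0 = -(-120)*0 = -24*0 = 0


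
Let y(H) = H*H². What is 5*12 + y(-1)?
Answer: 59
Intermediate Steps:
y(H) = H³
5*12 + y(-1) = 5*12 + (-1)³ = 60 - 1 = 59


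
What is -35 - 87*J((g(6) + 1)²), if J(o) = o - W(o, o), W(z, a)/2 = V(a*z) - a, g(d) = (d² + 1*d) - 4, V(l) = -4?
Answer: -397712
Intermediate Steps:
g(d) = -4 + d + d² (g(d) = (d² + d) - 4 = (d + d²) - 4 = -4 + d + d²)
W(z, a) = -8 - 2*a (W(z, a) = 2*(-4 - a) = -8 - 2*a)
J(o) = 8 + 3*o (J(o) = o - (-8 - 2*o) = o + (8 + 2*o) = 8 + 3*o)
-35 - 87*J((g(6) + 1)²) = -35 - 87*(8 + 3*((-4 + 6 + 6²) + 1)²) = -35 - 87*(8 + 3*((-4 + 6 + 36) + 1)²) = -35 - 87*(8 + 3*(38 + 1)²) = -35 - 87*(8 + 3*39²) = -35 - 87*(8 + 3*1521) = -35 - 87*(8 + 4563) = -35 - 87*4571 = -35 - 397677 = -397712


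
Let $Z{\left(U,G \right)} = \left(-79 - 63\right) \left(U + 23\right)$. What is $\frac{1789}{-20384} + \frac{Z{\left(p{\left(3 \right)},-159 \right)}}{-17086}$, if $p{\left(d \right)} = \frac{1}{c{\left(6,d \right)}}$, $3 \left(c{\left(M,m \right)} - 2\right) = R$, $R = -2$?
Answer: $\frac{19089093}{174140512} \approx 0.10962$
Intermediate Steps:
$c{\left(M,m \right)} = \frac{4}{3}$ ($c{\left(M,m \right)} = 2 + \frac{1}{3} \left(-2\right) = 2 - \frac{2}{3} = \frac{4}{3}$)
$p{\left(d \right)} = \frac{3}{4}$ ($p{\left(d \right)} = \frac{1}{\frac{4}{3}} = \frac{3}{4}$)
$Z{\left(U,G \right)} = -3266 - 142 U$ ($Z{\left(U,G \right)} = - 142 \left(23 + U\right) = -3266 - 142 U$)
$\frac{1789}{-20384} + \frac{Z{\left(p{\left(3 \right)},-159 \right)}}{-17086} = \frac{1789}{-20384} + \frac{-3266 - \frac{213}{2}}{-17086} = 1789 \left(- \frac{1}{20384}\right) + \left(-3266 - \frac{213}{2}\right) \left(- \frac{1}{17086}\right) = - \frac{1789}{20384} - - \frac{6745}{34172} = - \frac{1789}{20384} + \frac{6745}{34172} = \frac{19089093}{174140512}$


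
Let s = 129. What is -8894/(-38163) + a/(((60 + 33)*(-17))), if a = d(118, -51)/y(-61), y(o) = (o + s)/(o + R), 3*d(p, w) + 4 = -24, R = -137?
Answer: 73804244/341902317 ≈ 0.21586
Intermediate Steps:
d(p, w) = -28/3 (d(p, w) = -4/3 + (1/3)*(-24) = -4/3 - 8 = -28/3)
y(o) = (129 + o)/(-137 + o) (y(o) = (o + 129)/(o - 137) = (129 + o)/(-137 + o))
a = 462/17 (a = -28*(-137 - 61)/(129 - 61)/3 = -28/(3*(68/(-198))) = -28/(3*((-1/198*68))) = -28/(3*(-34/99)) = -28/3*(-99/34) = 462/17 ≈ 27.176)
-8894/(-38163) + a/(((60 + 33)*(-17))) = -8894/(-38163) + 462/(17*(((60 + 33)*(-17)))) = -8894*(-1/38163) + 462/(17*((93*(-17)))) = 8894/38163 + (462/17)/(-1581) = 8894/38163 + (462/17)*(-1/1581) = 8894/38163 - 154/8959 = 73804244/341902317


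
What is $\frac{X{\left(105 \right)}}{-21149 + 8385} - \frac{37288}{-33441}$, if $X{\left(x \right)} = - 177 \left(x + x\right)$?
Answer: $\frac{859473001}{213420462} \approx 4.0271$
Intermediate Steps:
$X{\left(x \right)} = - 354 x$ ($X{\left(x \right)} = - 177 \cdot 2 x = - 354 x$)
$\frac{X{\left(105 \right)}}{-21149 + 8385} - \frac{37288}{-33441} = \frac{\left(-354\right) 105}{-21149 + 8385} - \frac{37288}{-33441} = - \frac{37170}{-12764} - - \frac{37288}{33441} = \left(-37170\right) \left(- \frac{1}{12764}\right) + \frac{37288}{33441} = \frac{18585}{6382} + \frac{37288}{33441} = \frac{859473001}{213420462}$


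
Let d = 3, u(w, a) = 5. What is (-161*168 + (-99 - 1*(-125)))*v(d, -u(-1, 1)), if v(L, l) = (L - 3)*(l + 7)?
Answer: 0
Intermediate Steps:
v(L, l) = (-3 + L)*(7 + l)
(-161*168 + (-99 - 1*(-125)))*v(d, -u(-1, 1)) = (-161*168 + (-99 - 1*(-125)))*(-21 - (-3)*5 + 7*3 + 3*(-1*5)) = (-27048 + (-99 + 125))*(-21 - 3*(-5) + 21 + 3*(-5)) = (-27048 + 26)*(-21 + 15 + 21 - 15) = -27022*0 = 0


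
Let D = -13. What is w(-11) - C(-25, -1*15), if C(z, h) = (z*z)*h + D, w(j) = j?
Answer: 9377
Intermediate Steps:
C(z, h) = -13 + h*z**2 (C(z, h) = (z*z)*h - 13 = z**2*h - 13 = h*z**2 - 13 = -13 + h*z**2)
w(-11) - C(-25, -1*15) = -11 - (-13 - 1*15*(-25)**2) = -11 - (-13 - 15*625) = -11 - (-13 - 9375) = -11 - 1*(-9388) = -11 + 9388 = 9377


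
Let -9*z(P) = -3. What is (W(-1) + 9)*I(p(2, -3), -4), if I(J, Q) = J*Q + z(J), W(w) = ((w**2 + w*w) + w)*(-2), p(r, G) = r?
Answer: -161/3 ≈ -53.667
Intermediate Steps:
z(P) = 1/3 (z(P) = -1/9*(-3) = 1/3)
W(w) = -4*w**2 - 2*w (W(w) = ((w**2 + w**2) + w)*(-2) = (2*w**2 + w)*(-2) = (w + 2*w**2)*(-2) = -4*w**2 - 2*w)
I(J, Q) = 1/3 + J*Q (I(J, Q) = J*Q + 1/3 = 1/3 + J*Q)
(W(-1) + 9)*I(p(2, -3), -4) = (-2*(-1)*(1 + 2*(-1)) + 9)*(1/3 + 2*(-4)) = (-2*(-1)*(1 - 2) + 9)*(1/3 - 8) = (-2*(-1)*(-1) + 9)*(-23/3) = (-2 + 9)*(-23/3) = 7*(-23/3) = -161/3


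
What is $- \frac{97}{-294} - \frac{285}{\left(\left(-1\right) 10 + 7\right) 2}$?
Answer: $\frac{7031}{147} \approx 47.83$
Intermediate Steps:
$- \frac{97}{-294} - \frac{285}{\left(\left(-1\right) 10 + 7\right) 2} = \left(-97\right) \left(- \frac{1}{294}\right) - \frac{285}{\left(-10 + 7\right) 2} = \frac{97}{294} - \frac{285}{\left(-3\right) 2} = \frac{97}{294} - \frac{285}{-6} = \frac{97}{294} - - \frac{95}{2} = \frac{97}{294} + \frac{95}{2} = \frac{7031}{147}$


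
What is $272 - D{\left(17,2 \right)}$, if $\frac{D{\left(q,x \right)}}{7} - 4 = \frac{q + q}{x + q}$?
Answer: $\frac{4398}{19} \approx 231.47$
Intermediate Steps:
$D{\left(q,x \right)} = 28 + \frac{14 q}{q + x}$ ($D{\left(q,x \right)} = 28 + 7 \frac{q + q}{x + q} = 28 + 7 \frac{2 q}{q + x} = 28 + \frac{14 q}{q + x}$)
$272 - D{\left(17,2 \right)} = 272 - \frac{14 \left(2 \cdot 2 + 3 \cdot 17\right)}{17 + 2} = 272 - \frac{14 \left(4 + 51\right)}{19} = 272 - 14 \cdot \frac{1}{19} \cdot 55 = 272 - \frac{770}{19} = \frac{4398}{19}$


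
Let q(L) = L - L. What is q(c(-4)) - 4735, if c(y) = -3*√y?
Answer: -4735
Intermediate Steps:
q(L) = 0
q(c(-4)) - 4735 = 0 - 4735 = -4735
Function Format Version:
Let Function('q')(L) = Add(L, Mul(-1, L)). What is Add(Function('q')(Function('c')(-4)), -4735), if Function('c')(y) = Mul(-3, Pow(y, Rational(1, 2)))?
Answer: -4735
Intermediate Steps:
Function('q')(L) = 0
Add(Function('q')(Function('c')(-4)), -4735) = Add(0, -4735) = -4735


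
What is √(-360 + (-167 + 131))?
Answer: 6*I*√11 ≈ 19.9*I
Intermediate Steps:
√(-360 + (-167 + 131)) = √(-360 - 36) = √(-396) = 6*I*√11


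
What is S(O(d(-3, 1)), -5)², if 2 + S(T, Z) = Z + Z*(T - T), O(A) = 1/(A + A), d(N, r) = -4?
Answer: 49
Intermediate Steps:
O(A) = 1/(2*A)
S(T, Z) = -2 + Z (S(T, Z) = -2 + (Z + Z*(T - T)) = -2 + (Z + Z*0) = -2 + (Z + 0) = -2 + Z)
S(O(d(-3, 1)), -5)² = (-2 - 5)² = (-7)² = 49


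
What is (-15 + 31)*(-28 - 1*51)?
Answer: -1264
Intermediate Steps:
(-15 + 31)*(-28 - 1*51) = 16*(-28 - 51) = 16*(-79) = -1264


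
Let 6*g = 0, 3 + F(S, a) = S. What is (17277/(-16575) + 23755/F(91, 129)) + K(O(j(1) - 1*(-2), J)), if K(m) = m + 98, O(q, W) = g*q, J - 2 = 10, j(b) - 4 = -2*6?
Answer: 13722091/37400 ≈ 366.90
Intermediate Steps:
F(S, a) = -3 + S
g = 0 (g = (⅙)*0 = 0)
j(b) = -8 (j(b) = 4 - 2*6 = 4 - 12 = -8)
J = 12 (J = 2 + 10 = 12)
O(q, W) = 0 (O(q, W) = 0*q = 0)
K(m) = 98 + m
(17277/(-16575) + 23755/F(91, 129)) + K(O(j(1) - 1*(-2), J)) = (17277/(-16575) + 23755/(-3 + 91)) + (98 + 0) = (17277*(-1/16575) + 23755/88) + 98 = (-443/425 + 23755*(1/88)) + 98 = (-443/425 + 23755/88) + 98 = 10056891/37400 + 98 = 13722091/37400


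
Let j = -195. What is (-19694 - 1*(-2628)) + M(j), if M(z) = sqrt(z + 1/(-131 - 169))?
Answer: -17066 + I*sqrt(175503)/30 ≈ -17066.0 + 13.964*I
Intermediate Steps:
M(z) = sqrt(-1/300 + z) (M(z) = sqrt(z + 1/(-300)) = sqrt(z - 1/300) = sqrt(-1/300 + z))
(-19694 - 1*(-2628)) + M(j) = (-19694 - 1*(-2628)) + sqrt(-3 + 900*(-195))/30 = (-19694 + 2628) + sqrt(-3 - 175500)/30 = -17066 + sqrt(-175503)/30 = -17066 + (I*sqrt(175503))/30 = -17066 + I*sqrt(175503)/30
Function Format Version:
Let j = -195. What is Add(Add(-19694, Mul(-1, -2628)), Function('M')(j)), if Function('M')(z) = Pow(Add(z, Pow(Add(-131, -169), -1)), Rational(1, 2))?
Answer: Add(-17066, Mul(Rational(1, 30), I, Pow(175503, Rational(1, 2)))) ≈ Add(-17066., Mul(13.964, I))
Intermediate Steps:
Function('M')(z) = Pow(Add(Rational(-1, 300), z), Rational(1, 2)) (Function('M')(z) = Pow(Add(z, Pow(-300, -1)), Rational(1, 2)) = Pow(Add(z, Rational(-1, 300)), Rational(1, 2)) = Pow(Add(Rational(-1, 300), z), Rational(1, 2)))
Add(Add(-19694, Mul(-1, -2628)), Function('M')(j)) = Add(Add(-19694, Mul(-1, -2628)), Mul(Rational(1, 30), Pow(Add(-3, Mul(900, -195)), Rational(1, 2)))) = Add(Add(-19694, 2628), Mul(Rational(1, 30), Pow(Add(-3, -175500), Rational(1, 2)))) = Add(-17066, Mul(Rational(1, 30), Pow(-175503, Rational(1, 2)))) = Add(-17066, Mul(Rational(1, 30), Mul(I, Pow(175503, Rational(1, 2))))) = Add(-17066, Mul(Rational(1, 30), I, Pow(175503, Rational(1, 2))))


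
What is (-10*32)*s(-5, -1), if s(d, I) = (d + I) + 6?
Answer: 0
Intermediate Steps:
s(d, I) = 6 + I + d (s(d, I) = (I + d) + 6 = 6 + I + d)
(-10*32)*s(-5, -1) = (-10*32)*(6 - 1 - 5) = -320*0 = 0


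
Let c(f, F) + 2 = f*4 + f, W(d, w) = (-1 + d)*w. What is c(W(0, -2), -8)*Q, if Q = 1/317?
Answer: 8/317 ≈ 0.025237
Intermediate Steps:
W(d, w) = w*(-1 + d)
c(f, F) = -2 + 5*f (c(f, F) = -2 + (f*4 + f) = -2 + (4*f + f) = -2 + 5*f)
Q = 1/317 ≈ 0.0031546
c(W(0, -2), -8)*Q = (-2 + 5*(-2*(-1 + 0)))*(1/317) = (-2 + 5*(-2*(-1)))*(1/317) = (-2 + 5*2)*(1/317) = (-2 + 10)*(1/317) = 8*(1/317) = 8/317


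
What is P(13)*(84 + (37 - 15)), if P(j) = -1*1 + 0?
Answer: -106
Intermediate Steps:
P(j) = -1 (P(j) = -1 + 0 = -1)
P(13)*(84 + (37 - 15)) = -(84 + (37 - 15)) = -(84 + 22) = -1*106 = -106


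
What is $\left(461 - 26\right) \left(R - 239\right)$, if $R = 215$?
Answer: $-10440$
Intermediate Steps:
$\left(461 - 26\right) \left(R - 239\right) = \left(461 - 26\right) \left(215 - 239\right) = 435 \left(-24\right) = -10440$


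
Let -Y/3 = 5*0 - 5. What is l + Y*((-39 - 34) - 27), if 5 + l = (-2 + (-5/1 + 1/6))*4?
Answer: -4597/3 ≈ -1532.3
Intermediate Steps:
l = -97/3 (l = -5 + (-2 + (-5/1 + 1/6))*4 = -5 + (-2 + (-5*1 + 1*(1/6)))*4 = -5 + (-2 + (-5 + 1/6))*4 = -5 + (-2 - 29/6)*4 = -5 - 41/6*4 = -5 - 82/3 = -97/3 ≈ -32.333)
Y = 15 (Y = -3*(5*0 - 5) = -3*(0 - 5) = -3*(-5) = 15)
l + Y*((-39 - 34) - 27) = -97/3 + 15*((-39 - 34) - 27) = -97/3 + 15*(-73 - 27) = -97/3 + 15*(-100) = -97/3 - 1500 = -4597/3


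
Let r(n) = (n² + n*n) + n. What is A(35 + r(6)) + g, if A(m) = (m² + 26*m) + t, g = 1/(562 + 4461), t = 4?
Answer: 78916354/5023 ≈ 15711.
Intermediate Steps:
r(n) = n + 2*n² (r(n) = (n² + n²) + n = 2*n² + n = n + 2*n²)
g = 1/5023 ≈ 0.00019908
A(m) = 4 + m² + 26*m (A(m) = (m² + 26*m) + 4 = 4 + m² + 26*m)
A(35 + r(6)) + g = (4 + (35 + 6*(1 + 2*6))² + 26*(35 + 6*(1 + 2*6))) + 1/5023 = (4 + (35 + 6*(1 + 12))² + 26*(35 + 6*(1 + 12))) + 1/5023 = (4 + (35 + 6*13)² + 26*(35 + 6*13)) + 1/5023 = (4 + (35 + 78)² + 26*(35 + 78)) + 1/5023 = (4 + 113² + 26*113) + 1/5023 = (4 + 12769 + 2938) + 1/5023 = 15711 + 1/5023 = 78916354/5023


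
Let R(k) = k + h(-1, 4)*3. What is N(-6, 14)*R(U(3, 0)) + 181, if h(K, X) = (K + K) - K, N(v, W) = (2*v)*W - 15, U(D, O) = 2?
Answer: 364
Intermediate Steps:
N(v, W) = -15 + 2*W*v (N(v, W) = 2*W*v - 15 = -15 + 2*W*v)
h(K, X) = K (h(K, X) = 2*K - K = K)
R(k) = -3 + k (R(k) = k - 1*3 = k - 3 = -3 + k)
N(-6, 14)*R(U(3, 0)) + 181 = (-15 + 2*14*(-6))*(-3 + 2) + 181 = (-15 - 168)*(-1) + 181 = -183*(-1) + 181 = 183 + 181 = 364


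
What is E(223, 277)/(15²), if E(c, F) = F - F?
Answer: 0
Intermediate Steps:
E(c, F) = 0
E(223, 277)/(15²) = 0/(15²) = 0/225 = 0*(1/225) = 0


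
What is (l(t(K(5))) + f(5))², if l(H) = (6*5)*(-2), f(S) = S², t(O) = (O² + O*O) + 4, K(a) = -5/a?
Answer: 1225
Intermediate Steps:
t(O) = 4 + 2*O² (t(O) = (O² + O²) + 4 = 2*O² + 4 = 4 + 2*O²)
l(H) = -60 (l(H) = 30*(-2) = -60)
(l(t(K(5))) + f(5))² = (-60 + 5²)² = (-60 + 25)² = (-35)² = 1225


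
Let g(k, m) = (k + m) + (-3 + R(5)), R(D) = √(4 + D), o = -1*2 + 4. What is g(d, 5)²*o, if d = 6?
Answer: 242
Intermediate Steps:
o = 2 (o = -2 + 4 = 2)
g(k, m) = k + m (g(k, m) = (k + m) + (-3 + √(4 + 5)) = (k + m) + (-3 + √9) = (k + m) + (-3 + 3) = (k + m) + 0 = k + m)
g(d, 5)²*o = (6 + 5)²*2 = 11²*2 = 121*2 = 242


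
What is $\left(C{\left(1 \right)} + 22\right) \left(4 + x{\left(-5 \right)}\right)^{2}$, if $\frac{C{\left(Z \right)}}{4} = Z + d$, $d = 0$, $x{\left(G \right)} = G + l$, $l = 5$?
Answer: $416$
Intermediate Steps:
$x{\left(G \right)} = 5 + G$ ($x{\left(G \right)} = G + 5 = 5 + G$)
$C{\left(Z \right)} = 4 Z$ ($C{\left(Z \right)} = 4 \left(Z + 0\right) = 4 Z$)
$\left(C{\left(1 \right)} + 22\right) \left(4 + x{\left(-5 \right)}\right)^{2} = \left(4 \cdot 1 + 22\right) \left(4 + \left(5 - 5\right)\right)^{2} = \left(4 + 22\right) \left(4 + 0\right)^{2} = 26 \cdot 4^{2} = 26 \cdot 16 = 416$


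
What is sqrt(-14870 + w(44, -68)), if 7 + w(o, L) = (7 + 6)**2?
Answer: 2*I*sqrt(3677) ≈ 121.28*I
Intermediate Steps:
w(o, L) = 162 (w(o, L) = -7 + (7 + 6)**2 = -7 + 13**2 = -7 + 169 = 162)
sqrt(-14870 + w(44, -68)) = sqrt(-14870 + 162) = sqrt(-14708) = 2*I*sqrt(3677)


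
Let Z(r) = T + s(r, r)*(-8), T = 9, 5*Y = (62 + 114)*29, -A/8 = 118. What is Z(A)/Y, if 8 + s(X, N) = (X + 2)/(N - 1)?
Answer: 20483/321552 ≈ 0.063700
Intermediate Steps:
A = -944 (A = -8*118 = -944)
Y = 5104/5 (Y = ((62 + 114)*29)/5 = (176*29)/5 = (1/5)*5104 = 5104/5 ≈ 1020.8)
s(X, N) = -8 + (2 + X)/(-1 + N) (s(X, N) = -8 + (X + 2)/(N - 1) = -8 + (2 + X)/(-1 + N))
Z(r) = 9 - 8*(10 - 7*r)/(-1 + r) (Z(r) = 9 + ((10 + r - 8*r)/(-1 + r))*(-8) = 9 + ((10 - 7*r)/(-1 + r))*(-8) = 9 - 8*(10 - 7*r)/(-1 + r))
Z(A)/Y = ((-89 + 65*(-944))/(-1 - 944))/(5104/5) = ((-89 - 61360)/(-945))*(5/5104) = -1/945*(-61449)*(5/5104) = (20483/315)*(5/5104) = 20483/321552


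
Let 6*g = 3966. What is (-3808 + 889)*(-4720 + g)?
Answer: 11848221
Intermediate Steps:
g = 661 (g = (⅙)*3966 = 661)
(-3808 + 889)*(-4720 + g) = (-3808 + 889)*(-4720 + 661) = -2919*(-4059) = 11848221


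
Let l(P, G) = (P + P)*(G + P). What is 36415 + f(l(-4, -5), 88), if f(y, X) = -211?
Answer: 36204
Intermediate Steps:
l(P, G) = 2*P*(G + P) (l(P, G) = (2*P)*(G + P) = 2*P*(G + P))
36415 + f(l(-4, -5), 88) = 36415 - 211 = 36204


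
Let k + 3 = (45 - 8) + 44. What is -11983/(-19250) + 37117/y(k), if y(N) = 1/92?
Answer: 65734218983/19250 ≈ 3.4148e+6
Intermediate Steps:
k = 78 (k = -3 + ((45 - 8) + 44) = -3 + (37 + 44) = -3 + 81 = 78)
y(N) = 1/92
-11983/(-19250) + 37117/y(k) = -11983/(-19250) + 37117/(1/92) = -11983*(-1/19250) + 37117*92 = 11983/19250 + 3414764 = 65734218983/19250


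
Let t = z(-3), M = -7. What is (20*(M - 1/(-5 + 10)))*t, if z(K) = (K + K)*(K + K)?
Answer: -5184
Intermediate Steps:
z(K) = 4*K² (z(K) = (2*K)*(2*K) = 4*K²)
t = 36 (t = 4*(-3)² = 4*9 = 36)
(20*(M - 1/(-5 + 10)))*t = (20*(-7 - 1/(-5 + 10)))*36 = (20*(-7 - 1/5))*36 = (20*(-7 - 1*⅕))*36 = (20*(-7 - ⅕))*36 = (20*(-36/5))*36 = -144*36 = -5184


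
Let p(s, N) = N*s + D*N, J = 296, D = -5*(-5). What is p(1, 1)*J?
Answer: 7696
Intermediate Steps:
D = 25
p(s, N) = 25*N + N*s (p(s, N) = N*s + 25*N = 25*N + N*s)
p(1, 1)*J = (1*(25 + 1))*296 = (1*26)*296 = 26*296 = 7696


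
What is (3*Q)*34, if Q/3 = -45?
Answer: -13770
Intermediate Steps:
Q = -135 (Q = 3*(-45) = -135)
(3*Q)*34 = (3*(-135))*34 = -405*34 = -13770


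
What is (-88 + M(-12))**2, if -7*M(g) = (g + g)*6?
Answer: 222784/49 ≈ 4546.6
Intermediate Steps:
M(g) = -12*g/7 (M(g) = -(g + g)*6/7 = -2*g*6/7 = -12*g/7)
(-88 + M(-12))**2 = (-88 - 12/7*(-12))**2 = (-88 + 144/7)**2 = (-472/7)**2 = 222784/49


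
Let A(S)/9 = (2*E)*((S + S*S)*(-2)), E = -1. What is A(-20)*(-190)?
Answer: -2599200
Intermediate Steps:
A(S) = 36*S + 36*S² (A(S) = 9*((2*(-1))*((S + S*S)*(-2))) = 9*(-2*(S + S²)*(-2)) = 9*(-2*(-2*S - 2*S²)) = 9*(4*S + 4*S²) = 36*S + 36*S²)
A(-20)*(-190) = (36*(-20)*(1 - 20))*(-190) = (36*(-20)*(-19))*(-190) = 13680*(-190) = -2599200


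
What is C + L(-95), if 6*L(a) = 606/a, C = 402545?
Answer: 38241674/95 ≈ 4.0254e+5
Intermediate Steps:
L(a) = 101/a (L(a) = (606/a)/6 = 101/a)
C + L(-95) = 402545 + 101/(-95) = 402545 + 101*(-1/95) = 402545 - 101/95 = 38241674/95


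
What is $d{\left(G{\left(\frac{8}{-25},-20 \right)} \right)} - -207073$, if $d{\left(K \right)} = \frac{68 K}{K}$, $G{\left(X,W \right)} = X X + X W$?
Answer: $207141$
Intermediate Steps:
$G{\left(X,W \right)} = X^{2} + W X$
$d{\left(K \right)} = 68$
$d{\left(G{\left(\frac{8}{-25},-20 \right)} \right)} - -207073 = 68 - -207073 = 68 + 207073 = 207141$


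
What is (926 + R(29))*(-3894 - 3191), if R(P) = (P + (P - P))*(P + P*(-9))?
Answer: 41107170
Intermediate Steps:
R(P) = -8*P**2 (R(P) = (P + 0)*(P - 9*P) = P*(-8*P) = -8*P**2)
(926 + R(29))*(-3894 - 3191) = (926 - 8*29**2)*(-3894 - 3191) = (926 - 8*841)*(-7085) = (926 - 6728)*(-7085) = -5802*(-7085) = 41107170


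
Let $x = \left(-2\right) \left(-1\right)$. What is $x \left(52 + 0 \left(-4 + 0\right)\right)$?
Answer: $104$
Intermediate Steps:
$x = 2$
$x \left(52 + 0 \left(-4 + 0\right)\right) = 2 \left(52 + 0 \left(-4 + 0\right)\right) = 2 \left(52 + 0 \left(-4\right)\right) = 2 \left(52 + 0\right) = 2 \cdot 52 = 104$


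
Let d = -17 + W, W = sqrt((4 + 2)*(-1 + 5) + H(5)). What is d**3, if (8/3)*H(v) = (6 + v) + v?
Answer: -6443 + 897*sqrt(30) ≈ -1529.9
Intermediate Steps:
H(v) = 9/4 + 3*v/4 (H(v) = 3*((6 + v) + v)/8 = 3*(6 + 2*v)/8 = 9/4 + 3*v/4)
W = sqrt(30) (W = sqrt((4 + 2)*(-1 + 5) + (9/4 + (3/4)*5)) = sqrt(6*4 + (9/4 + 15/4)) = sqrt(24 + 6) = sqrt(30) ≈ 5.4772)
d = -17 + sqrt(30) ≈ -11.523
d**3 = (-17 + sqrt(30))**3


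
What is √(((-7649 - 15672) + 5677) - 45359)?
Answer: I*√63003 ≈ 251.0*I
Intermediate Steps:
√(((-7649 - 15672) + 5677) - 45359) = √((-23321 + 5677) - 45359) = √(-17644 - 45359) = √(-63003) = I*√63003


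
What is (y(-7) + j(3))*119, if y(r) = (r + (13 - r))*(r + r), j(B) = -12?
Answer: -23086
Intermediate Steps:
y(r) = 26*r (y(r) = 13*(2*r) = 26*r)
(y(-7) + j(3))*119 = (26*(-7) - 12)*119 = (-182 - 12)*119 = -194*119 = -23086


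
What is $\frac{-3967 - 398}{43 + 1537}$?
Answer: $- \frac{873}{316} \approx -2.7627$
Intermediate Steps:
$\frac{-3967 - 398}{43 + 1537} = - \frac{4365}{1580} = \left(-4365\right) \frac{1}{1580} = - \frac{873}{316}$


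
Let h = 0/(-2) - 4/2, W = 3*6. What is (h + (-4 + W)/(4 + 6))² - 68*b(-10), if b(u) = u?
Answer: 17009/25 ≈ 680.36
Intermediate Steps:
W = 18
h = -2 (h = 0*(-½) - 4*½ = 0 - 2 = -2)
(h + (-4 + W)/(4 + 6))² - 68*b(-10) = (-2 + (-4 + 18)/(4 + 6))² - 68*(-10) = (-2 + 14/10)² + 680 = (-2 + 14*(⅒))² + 680 = (-2 + 7/5)² + 680 = (-⅗)² + 680 = 9/25 + 680 = 17009/25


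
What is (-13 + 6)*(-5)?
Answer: 35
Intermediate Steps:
(-13 + 6)*(-5) = -7*(-5) = 35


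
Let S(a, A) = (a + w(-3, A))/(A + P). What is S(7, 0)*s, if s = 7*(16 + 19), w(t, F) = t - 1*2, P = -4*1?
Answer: -245/2 ≈ -122.50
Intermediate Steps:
P = -4
w(t, F) = -2 + t (w(t, F) = t - 2 = -2 + t)
S(a, A) = (-5 + a)/(-4 + A) (S(a, A) = (a + (-2 - 3))/(A - 4) = (a - 5)/(-4 + A) = (-5 + a)/(-4 + A))
s = 245 (s = 7*35 = 245)
S(7, 0)*s = ((-5 + 7)/(-4 + 0))*245 = (2/(-4))*245 = -1/4*2*245 = -1/2*245 = -245/2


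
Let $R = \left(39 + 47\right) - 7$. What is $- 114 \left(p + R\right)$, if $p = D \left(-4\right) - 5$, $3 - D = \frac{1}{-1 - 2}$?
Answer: $-6916$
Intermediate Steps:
$D = \frac{10}{3}$ ($D = 3 - \frac{1}{-1 - 2} = 3 - \frac{1}{-3} = 3 - - \frac{1}{3} = 3 + \frac{1}{3} = \frac{10}{3} \approx 3.3333$)
$R = 79$ ($R = 86 - 7 = 79$)
$p = - \frac{55}{3}$ ($p = \frac{10}{3} \left(-4\right) - 5 = - \frac{40}{3} - 5 = - \frac{55}{3} \approx -18.333$)
$- 114 \left(p + R\right) = - 114 \left(- \frac{55}{3} + 79\right) = \left(-114\right) \frac{182}{3} = -6916$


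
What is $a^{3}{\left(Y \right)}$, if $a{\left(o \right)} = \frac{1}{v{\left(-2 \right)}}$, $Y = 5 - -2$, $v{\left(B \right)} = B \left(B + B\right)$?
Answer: $\frac{1}{512} \approx 0.0019531$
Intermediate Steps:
$v{\left(B \right)} = 2 B^{2}$ ($v{\left(B \right)} = B 2 B = 2 B^{2}$)
$Y = 7$ ($Y = 5 + 2 = 7$)
$a{\left(o \right)} = \frac{1}{8}$ ($a{\left(o \right)} = \frac{1}{2 \left(-2\right)^{2}} = \frac{1}{2 \cdot 4} = \frac{1}{8}$)
$a^{3}{\left(Y \right)} = \left(\frac{1}{8}\right)^{3} = \frac{1}{512}$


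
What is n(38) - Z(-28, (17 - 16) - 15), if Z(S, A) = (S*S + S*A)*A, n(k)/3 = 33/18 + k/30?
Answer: 164733/10 ≈ 16473.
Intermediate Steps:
n(k) = 11/2 + k/10 (n(k) = 3*(33/18 + k/30) = 3*(33*(1/18) + k*(1/30)) = 3*(11/6 + k/30) = 11/2 + k/10)
Z(S, A) = A*(S² + A*S) (Z(S, A) = (S² + A*S)*A = A*(S² + A*S))
n(38) - Z(-28, (17 - 16) - 15) = (11/2 + (⅒)*38) - ((17 - 16) - 15)*(-28)*(((17 - 16) - 15) - 28) = (11/2 + 19/5) - (1 - 15)*(-28)*((1 - 15) - 28) = 93/10 - (-14)*(-28)*(-14 - 28) = 93/10 - (-14)*(-28)*(-42) = 93/10 - 1*(-16464) = 93/10 + 16464 = 164733/10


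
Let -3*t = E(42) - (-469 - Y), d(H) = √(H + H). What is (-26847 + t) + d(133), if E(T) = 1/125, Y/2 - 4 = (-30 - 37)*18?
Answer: -9825751/375 + √266 ≈ -26186.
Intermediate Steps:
Y = -2404 (Y = 8 + 2*((-30 - 37)*18) = 8 + 2*(-67*18) = 8 + 2*(-1206) = 8 - 2412 = -2404)
E(T) = 1/125
d(H) = √2*√H (d(H) = √(2*H) = √2*√H)
t = 241874/375 (t = -(1/125 - (-469 - 1*(-2404)))/3 = -(1/125 - (-469 + 2404))/3 = -(1/125 - 1*1935)/3 = -(1/125 - 1935)/3 = -⅓*(-241874/125) = 241874/375 ≈ 645.00)
(-26847 + t) + d(133) = (-26847 + 241874/375) + √2*√133 = -9825751/375 + √266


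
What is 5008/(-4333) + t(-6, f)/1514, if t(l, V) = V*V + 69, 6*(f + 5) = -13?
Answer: -254181143/236165832 ≈ -1.0763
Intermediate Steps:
f = -43/6 (f = -5 + (⅙)*(-13) = -5 - 13/6 = -43/6 ≈ -7.1667)
t(l, V) = 69 + V² (t(l, V) = V² + 69 = 69 + V²)
5008/(-4333) + t(-6, f)/1514 = 5008/(-4333) + (69 + (-43/6)²)/1514 = 5008*(-1/4333) + (69 + 1849/36)*(1/1514) = -5008/4333 + (4333/36)*(1/1514) = -5008/4333 + 4333/54504 = -254181143/236165832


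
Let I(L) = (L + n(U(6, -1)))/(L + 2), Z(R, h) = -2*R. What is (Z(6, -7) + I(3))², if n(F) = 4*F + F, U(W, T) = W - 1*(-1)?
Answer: 484/25 ≈ 19.360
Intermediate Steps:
U(W, T) = 1 + W (U(W, T) = W + 1 = 1 + W)
n(F) = 5*F
I(L) = (35 + L)/(2 + L) (I(L) = (L + 5*(1 + 6))/(L + 2) = (L + 5*7)/(2 + L) = (L + 35)/(2 + L) = (35 + L)/(2 + L))
(Z(6, -7) + I(3))² = (-2*6 + (35 + 3)/(2 + 3))² = (-12 + 38/5)² = (-22/5)² = 484/25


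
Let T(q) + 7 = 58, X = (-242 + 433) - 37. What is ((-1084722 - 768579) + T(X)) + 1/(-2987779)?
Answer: -5537101431751/2987779 ≈ -1.8533e+6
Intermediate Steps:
X = 154 (X = 191 - 37 = 154)
T(q) = 51 (T(q) = -7 + 58 = 51)
((-1084722 - 768579) + T(X)) + 1/(-2987779) = ((-1084722 - 768579) + 51) + 1/(-2987779) = (-1853301 + 51) - 1/2987779 = -1853250 - 1/2987779 = -5537101431751/2987779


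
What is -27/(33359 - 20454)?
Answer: -27/12905 ≈ -0.0020922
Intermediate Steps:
-27/(33359 - 20454) = -27/12905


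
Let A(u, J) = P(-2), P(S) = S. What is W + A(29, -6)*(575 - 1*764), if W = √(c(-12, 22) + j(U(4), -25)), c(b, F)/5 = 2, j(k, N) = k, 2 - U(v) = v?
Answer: 378 + 2*√2 ≈ 380.83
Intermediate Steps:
U(v) = 2 - v
A(u, J) = -2
c(b, F) = 10 (c(b, F) = 5*2 = 10)
W = 2*√2 (W = √(10 + (2 - 1*4)) = √(10 + (2 - 4)) = √(10 - 2) = √8 = 2*√2 ≈ 2.8284)
W + A(29, -6)*(575 - 1*764) = 2*√2 - 2*(575 - 1*764) = 2*√2 - 2*(575 - 764) = 2*√2 - 2*(-189) = 2*√2 + 378 = 378 + 2*√2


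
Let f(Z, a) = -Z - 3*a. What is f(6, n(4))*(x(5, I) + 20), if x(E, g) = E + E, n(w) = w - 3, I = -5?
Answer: -270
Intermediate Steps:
n(w) = -3 + w
x(E, g) = 2*E
f(6, n(4))*(x(5, I) + 20) = (-1*6 - 3*(-3 + 4))*(2*5 + 20) = (-6 - 3*1)*(10 + 20) = (-6 - 3)*30 = -9*30 = -270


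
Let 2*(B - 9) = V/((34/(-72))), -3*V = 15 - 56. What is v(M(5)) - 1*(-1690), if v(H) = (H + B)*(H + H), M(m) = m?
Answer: 28650/17 ≈ 1685.3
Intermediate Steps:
V = 41/3 (V = -(15 - 56)/3 = -⅓*(-41) = 41/3 ≈ 13.667)
B = -93/17 (B = 9 + (41/(3*((34/(-72)))))/2 = 9 + (41/(3*((34*(-1/72)))))/2 = 9 + (41/(3*(-17/36)))/2 = 9 + ((41/3)*(-36/17))/2 = 9 + (½)*(-492/17) = 9 - 246/17 = -93/17 ≈ -5.4706)
v(H) = 2*H*(-93/17 + H) (v(H) = (H - 93/17)*(H + H) = (-93/17 + H)*(2*H) = 2*H*(-93/17 + H))
v(M(5)) - 1*(-1690) = (2/17)*5*(-93 + 17*5) - 1*(-1690) = (2/17)*5*(-93 + 85) + 1690 = (2/17)*5*(-8) + 1690 = -80/17 + 1690 = 28650/17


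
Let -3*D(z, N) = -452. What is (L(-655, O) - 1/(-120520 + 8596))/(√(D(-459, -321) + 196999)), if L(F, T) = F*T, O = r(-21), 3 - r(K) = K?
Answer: -1759445279*√1774347/66197337876 ≈ -35.404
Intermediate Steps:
r(K) = 3 - K
D(z, N) = 452/3 (D(z, N) = -⅓*(-452) = 452/3)
O = 24 (O = 3 - 1*(-21) = 3 + 21 = 24)
(L(-655, O) - 1/(-120520 + 8596))/(√(D(-459, -321) + 196999)) = (-655*24 - 1/(-120520 + 8596))/(√(452/3 + 196999)) = (-15720 - 1/(-111924))/(√(591449/3)) = (-15720 - 1*(-1/111924))/((√1774347/3)) = (-15720 + 1/111924)*(√1774347/591449) = -1759445279*√1774347/66197337876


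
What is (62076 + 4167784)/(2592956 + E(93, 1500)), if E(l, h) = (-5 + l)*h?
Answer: 1057465/681239 ≈ 1.5523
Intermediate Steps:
E(l, h) = h*(-5 + l)
(62076 + 4167784)/(2592956 + E(93, 1500)) = (62076 + 4167784)/(2592956 + 1500*(-5 + 93)) = 4229860/(2592956 + 1500*88) = 4229860/(2592956 + 132000) = 4229860/2724956 = 4229860*(1/2724956) = 1057465/681239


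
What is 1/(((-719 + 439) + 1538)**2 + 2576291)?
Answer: 1/4158855 ≈ 2.4045e-7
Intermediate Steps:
1/(((-719 + 439) + 1538)**2 + 2576291) = 1/((-280 + 1538)**2 + 2576291) = 1/(1258**2 + 2576291) = 1/(1582564 + 2576291) = 1/4158855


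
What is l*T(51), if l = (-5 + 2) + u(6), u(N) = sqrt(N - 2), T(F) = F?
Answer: -51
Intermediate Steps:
u(N) = sqrt(-2 + N)
l = -1 (l = (-5 + 2) + sqrt(-2 + 6) = -3 + sqrt(4) = -3 + 2 = -1)
l*T(51) = -1*51 = -51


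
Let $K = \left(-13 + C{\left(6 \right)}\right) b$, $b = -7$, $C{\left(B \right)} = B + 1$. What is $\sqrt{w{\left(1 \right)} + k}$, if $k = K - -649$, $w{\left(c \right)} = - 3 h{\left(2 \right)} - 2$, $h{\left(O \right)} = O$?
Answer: $\sqrt{683} \approx 26.134$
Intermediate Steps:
$C{\left(B \right)} = 1 + B$
$K = 42$ ($K = \left(-13 + \left(1 + 6\right)\right) \left(-7\right) = \left(-13 + 7\right) \left(-7\right) = \left(-6\right) \left(-7\right) = 42$)
$w{\left(c \right)} = -8$ ($w{\left(c \right)} = \left(-3\right) 2 - 2 = -6 - 2 = -8$)
$k = 691$ ($k = 42 - -649 = 42 + 649 = 691$)
$\sqrt{w{\left(1 \right)} + k} = \sqrt{-8 + 691} = \sqrt{683}$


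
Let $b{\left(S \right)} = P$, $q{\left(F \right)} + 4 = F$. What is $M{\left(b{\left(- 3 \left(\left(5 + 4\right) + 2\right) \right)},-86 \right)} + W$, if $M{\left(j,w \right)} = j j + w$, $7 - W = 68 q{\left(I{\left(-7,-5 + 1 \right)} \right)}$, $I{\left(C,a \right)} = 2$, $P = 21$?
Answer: $498$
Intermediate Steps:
$q{\left(F \right)} = -4 + F$
$b{\left(S \right)} = 21$
$W = 143$ ($W = 7 - 68 \left(-4 + 2\right) = 7 - 68 \left(-2\right) = 7 - -136 = 7 + 136 = 143$)
$M{\left(j,w \right)} = w + j^{2}$ ($M{\left(j,w \right)} = j^{2} + w = w + j^{2}$)
$M{\left(b{\left(- 3 \left(\left(5 + 4\right) + 2\right) \right)},-86 \right)} + W = \left(-86 + 21^{2}\right) + 143 = \left(-86 + 441\right) + 143 = 355 + 143 = 498$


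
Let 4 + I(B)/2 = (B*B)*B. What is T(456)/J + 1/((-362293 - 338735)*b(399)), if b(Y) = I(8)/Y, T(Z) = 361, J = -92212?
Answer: -21429753193/5473123753248 ≈ -0.0039155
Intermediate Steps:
I(B) = -8 + 2*B³ (I(B) = -8 + 2*((B*B)*B) = -8 + 2*(B²*B) = -8 + 2*B³)
b(Y) = 1016/Y (b(Y) = (-8 + 2*8³)/Y = (-8 + 2*512)/Y = (-8 + 1024)/Y = 1016/Y)
T(456)/J + 1/((-362293 - 338735)*b(399)) = 361/(-92212) + 1/((-362293 - 338735)*((1016/399))) = 361*(-1/92212) + 1/((-701028)*((1016*(1/399)))) = -361/92212 - 1/(701028*1016/399) = -361/92212 - 1/701028*399/1016 = -361/92212 - 133/237414816 = -21429753193/5473123753248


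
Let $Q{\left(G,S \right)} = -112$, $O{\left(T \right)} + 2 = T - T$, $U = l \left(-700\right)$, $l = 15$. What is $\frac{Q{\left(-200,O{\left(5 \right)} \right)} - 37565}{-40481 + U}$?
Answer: $\frac{37677}{50981} \approx 0.73904$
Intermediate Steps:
$U = -10500$ ($U = 15 \left(-700\right) = -10500$)
$O{\left(T \right)} = -2$ ($O{\left(T \right)} = -2 + \left(T - T\right) = -2 + 0 = -2$)
$\frac{Q{\left(-200,O{\left(5 \right)} \right)} - 37565}{-40481 + U} = \frac{-112 - 37565}{-40481 - 10500} = - \frac{37677}{-50981} = \left(-37677\right) \left(- \frac{1}{50981}\right) = \frac{37677}{50981}$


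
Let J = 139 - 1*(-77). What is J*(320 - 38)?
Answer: 60912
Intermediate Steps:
J = 216 (J = 139 + 77 = 216)
J*(320 - 38) = 216*(320 - 38) = 216*282 = 60912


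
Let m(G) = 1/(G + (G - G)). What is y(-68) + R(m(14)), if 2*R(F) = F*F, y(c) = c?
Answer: -26655/392 ≈ -67.997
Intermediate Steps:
m(G) = 1/G (m(G) = 1/(G + 0) = 1/G)
R(F) = F²/2 (R(F) = (F*F)/2 = F²/2)
y(-68) + R(m(14)) = -68 + (1/14)²/2 = -68 + (½)*(1/196) = -68 + 1/392 = -26655/392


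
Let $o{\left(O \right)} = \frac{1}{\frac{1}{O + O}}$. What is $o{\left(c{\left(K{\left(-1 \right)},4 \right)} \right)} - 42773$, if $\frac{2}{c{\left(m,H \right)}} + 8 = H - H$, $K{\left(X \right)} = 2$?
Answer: $- \frac{85547}{2} \approx -42774.0$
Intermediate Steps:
$c{\left(m,H \right)} = - \frac{1}{4}$ ($c{\left(m,H \right)} = \frac{2}{-8 + \left(H - H\right)} = \frac{2}{-8 + 0} = \frac{2}{-8} = 2 \left(- \frac{1}{8}\right) = - \frac{1}{4}$)
$o{\left(O \right)} = 2 O$ ($o{\left(O \right)} = \frac{1}{\frac{1}{2 O}} = \frac{1}{\frac{1}{2} \frac{1}{O}} = 2 O$)
$o{\left(c{\left(K{\left(-1 \right)},4 \right)} \right)} - 42773 = 2 \left(- \frac{1}{4}\right) - 42773 = - \frac{1}{2} - 42773 = - \frac{85547}{2}$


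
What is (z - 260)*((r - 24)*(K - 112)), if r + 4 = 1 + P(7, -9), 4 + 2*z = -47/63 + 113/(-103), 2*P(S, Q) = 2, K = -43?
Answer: -6875574940/6489 ≈ -1.0596e+6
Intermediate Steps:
P(S, Q) = 1 (P(S, Q) = (½)*2 = 1)
z = -18958/6489 (z = -2 + (-47/63 + 113/(-103))/2 = -2 + (-47*1/63 + 113*(-1/103))/2 = -2 + (-47/63 - 113/103)/2 = -2 + (½)*(-11960/6489) = -2 - 5980/6489 = -18958/6489 ≈ -2.9216)
r = -2 (r = -4 + (1 + 1) = -4 + 2 = -2)
(z - 260)*((r - 24)*(K - 112)) = (-18958/6489 - 260)*((-2 - 24)*(-43 - 112)) = -(-44358548)*(-155)/6489 = -1706098/6489*4030 = -6875574940/6489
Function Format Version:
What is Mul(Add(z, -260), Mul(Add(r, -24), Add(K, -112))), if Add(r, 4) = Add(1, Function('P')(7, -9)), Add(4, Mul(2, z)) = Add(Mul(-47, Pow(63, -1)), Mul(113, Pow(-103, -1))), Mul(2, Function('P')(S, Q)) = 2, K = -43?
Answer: Rational(-6875574940, 6489) ≈ -1.0596e+6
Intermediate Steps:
Function('P')(S, Q) = 1 (Function('P')(S, Q) = Mul(Rational(1, 2), 2) = 1)
z = Rational(-18958, 6489) (z = Add(-2, Mul(Rational(1, 2), Add(Mul(-47, Pow(63, -1)), Mul(113, Pow(-103, -1))))) = Add(-2, Mul(Rational(1, 2), Add(Mul(-47, Rational(1, 63)), Mul(113, Rational(-1, 103))))) = Add(-2, Mul(Rational(1, 2), Add(Rational(-47, 63), Rational(-113, 103)))) = Add(-2, Mul(Rational(1, 2), Rational(-11960, 6489))) = Add(-2, Rational(-5980, 6489)) = Rational(-18958, 6489) ≈ -2.9216)
r = -2 (r = Add(-4, Add(1, 1)) = Add(-4, 2) = -2)
Mul(Add(z, -260), Mul(Add(r, -24), Add(K, -112))) = Mul(Add(Rational(-18958, 6489), -260), Mul(Add(-2, -24), Add(-43, -112))) = Mul(Rational(-1706098, 6489), Mul(-26, -155)) = Mul(Rational(-1706098, 6489), 4030) = Rational(-6875574940, 6489)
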